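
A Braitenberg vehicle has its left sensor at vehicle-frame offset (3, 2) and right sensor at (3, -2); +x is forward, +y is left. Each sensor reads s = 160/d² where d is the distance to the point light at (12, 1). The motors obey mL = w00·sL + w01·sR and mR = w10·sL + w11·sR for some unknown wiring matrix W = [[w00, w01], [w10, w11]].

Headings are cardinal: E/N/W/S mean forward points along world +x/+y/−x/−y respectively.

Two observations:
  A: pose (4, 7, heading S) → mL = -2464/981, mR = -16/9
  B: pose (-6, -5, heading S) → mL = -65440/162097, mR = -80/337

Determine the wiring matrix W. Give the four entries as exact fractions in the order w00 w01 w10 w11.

-1/2 -1/2 -1/2 0

obs A: pose=(4,7,S) → sL=32/9, sR=160/109, mL=-2464/981, mR=-16/9
obs B: pose=(-6,-5,S) → sL=160/337, sR=160/481, mL=-65440/162097, mR=-80/337
sensor matrix S = [[32/9, 160/109], [160/337, 160/481]]; det S = 77250560/159017157
solve [mL_A; mL_B] = S·[w00; w01] and [mR_A; mR_B] = S·[w10; w11]:
  w00 = -1/2, w01 = -1/2, w10 = -1/2, w11 = 0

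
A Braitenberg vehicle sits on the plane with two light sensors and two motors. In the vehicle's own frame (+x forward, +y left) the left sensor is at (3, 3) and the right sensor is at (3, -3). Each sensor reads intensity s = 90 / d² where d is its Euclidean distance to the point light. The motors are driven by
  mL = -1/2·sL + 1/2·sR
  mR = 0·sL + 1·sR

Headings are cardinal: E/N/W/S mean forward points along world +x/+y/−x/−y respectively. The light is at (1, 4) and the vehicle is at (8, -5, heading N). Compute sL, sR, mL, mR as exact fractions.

45/26 45/68 -945/1768 45/68

left sensor world pos  = (5, -2); dL² = 52
right sensor world pos = (11, -2); dR² = 136
sL = 90/52 = 45/26
sR = 90/136 = 45/68
mL = -1/2·sL + 1/2·sR = -945/1768
mR = 0·sL + 1·sR = 45/68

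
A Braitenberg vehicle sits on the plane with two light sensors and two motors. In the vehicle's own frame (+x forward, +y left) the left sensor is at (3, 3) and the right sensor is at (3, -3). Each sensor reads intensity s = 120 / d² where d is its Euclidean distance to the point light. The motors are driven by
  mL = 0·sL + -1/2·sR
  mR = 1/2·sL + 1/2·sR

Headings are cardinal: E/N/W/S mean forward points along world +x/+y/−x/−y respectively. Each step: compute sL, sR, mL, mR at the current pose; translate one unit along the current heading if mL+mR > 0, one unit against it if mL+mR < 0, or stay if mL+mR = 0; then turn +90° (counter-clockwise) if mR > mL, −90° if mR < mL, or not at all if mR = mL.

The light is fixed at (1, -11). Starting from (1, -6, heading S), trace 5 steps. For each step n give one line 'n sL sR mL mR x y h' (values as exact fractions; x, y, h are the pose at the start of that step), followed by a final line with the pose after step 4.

0 120/13 120/13 -60/13 120/13 1 -6 S
1 60/29 12 -6 204/29 1 -7 E
2 120/53 24/13 -12/13 1416/689 2 -7 N
3 15 30/17 -15/17 285/34 2 -6 W
4 120/13 120/13 -60/13 120/13 1 -6 S
final 1 -7 E

n=0: pose=(1,-6,S); sL=120/13, sR=120/13; mL=-60/13, mR=120/13; mL+mR=60/13 → advance +1; mR−mL=180/13 → turn +1·90°
n=1: pose=(1,-7,E); sL=60/29, sR=12; mL=-6, mR=204/29; mL+mR=30/29 → advance +1; mR−mL=378/29 → turn +1·90°
n=2: pose=(2,-7,N); sL=120/53, sR=24/13; mL=-12/13, mR=1416/689; mL+mR=60/53 → advance +1; mR−mL=2052/689 → turn +1·90°
n=3: pose=(2,-6,W); sL=15, sR=30/17; mL=-15/17, mR=285/34; mL+mR=15/2 → advance +1; mR−mL=315/34 → turn +1·90°
n=4: pose=(1,-6,S); sL=120/13, sR=120/13; mL=-60/13, mR=120/13; mL+mR=60/13 → advance +1; mR−mL=180/13 → turn +1·90°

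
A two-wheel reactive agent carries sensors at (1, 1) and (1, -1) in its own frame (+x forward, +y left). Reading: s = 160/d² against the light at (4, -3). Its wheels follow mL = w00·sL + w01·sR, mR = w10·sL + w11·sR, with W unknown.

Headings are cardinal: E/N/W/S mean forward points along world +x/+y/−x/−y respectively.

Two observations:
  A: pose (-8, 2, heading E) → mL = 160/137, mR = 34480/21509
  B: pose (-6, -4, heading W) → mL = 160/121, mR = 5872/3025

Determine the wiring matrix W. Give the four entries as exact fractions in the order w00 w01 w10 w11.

obs A: pose=(-8,2,E) → sL=160/157, sR=160/137, mL=160/137, mR=34480/21509
obs B: pose=(-6,-4,W) → sL=32/25, sR=160/121, mL=160/121, mR=5872/3025
sensor matrix S = [[160/157, 160/137], [32/25, 160/121]]; det S = -1916928/13012945
solve [mL_A; mL_B] = S·[w00; w01] and [mR_A; mR_B] = S·[w10; w11]:
  w00 = 0, w01 = 1, w10 = 1, w11 = 1/2

0 1 1 1/2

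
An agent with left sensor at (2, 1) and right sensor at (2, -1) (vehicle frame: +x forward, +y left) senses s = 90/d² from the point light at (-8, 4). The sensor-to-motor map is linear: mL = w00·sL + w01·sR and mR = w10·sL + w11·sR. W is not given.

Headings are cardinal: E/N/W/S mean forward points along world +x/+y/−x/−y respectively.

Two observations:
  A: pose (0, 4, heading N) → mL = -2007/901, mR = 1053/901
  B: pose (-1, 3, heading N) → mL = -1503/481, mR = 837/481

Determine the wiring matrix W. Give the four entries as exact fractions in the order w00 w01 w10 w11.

-1 -1/2 1 -1/2

obs A: pose=(0,4,N) → sL=90/53, sR=18/17, mL=-2007/901, mR=1053/901
obs B: pose=(-1,3,N) → sL=90/37, sR=18/13, mL=-1503/481, mR=837/481
sensor matrix S = [[90/53, 18/17], [90/37, 18/13]]; det S = -97200/433381
solve [mL_A; mL_B] = S·[w00; w01] and [mR_A; mR_B] = S·[w10; w11]:
  w00 = -1, w01 = -1/2, w10 = 1, w11 = -1/2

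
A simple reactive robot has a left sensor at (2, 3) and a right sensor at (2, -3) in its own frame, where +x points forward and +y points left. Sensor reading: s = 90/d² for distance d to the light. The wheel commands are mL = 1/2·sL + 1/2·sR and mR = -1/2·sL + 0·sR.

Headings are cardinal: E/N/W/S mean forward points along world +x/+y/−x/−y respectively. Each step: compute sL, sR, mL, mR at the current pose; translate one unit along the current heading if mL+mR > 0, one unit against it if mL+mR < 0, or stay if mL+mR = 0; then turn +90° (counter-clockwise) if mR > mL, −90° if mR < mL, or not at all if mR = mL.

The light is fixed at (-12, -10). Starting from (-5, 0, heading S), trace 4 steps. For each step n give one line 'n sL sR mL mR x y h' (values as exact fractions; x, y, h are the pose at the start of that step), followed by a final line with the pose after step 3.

n=0: pose=(-5,0,S); sL=45/82, sR=9/8; mL=549/656, mR=-45/164; mL+mR=9/16 → advance +1; mR−mL=-729/656 → turn -1·90°
n=1: pose=(-5,-1,W); sL=90/61, sR=90/169; mL=10350/10309, mR=-45/61; mL+mR=45/169 → advance +1; mR−mL=-17955/10309 → turn -1·90°
n=2: pose=(-6,-1,N); sL=9/13, sR=45/101; mL=747/1313, mR=-9/26; mL+mR=45/202 → advance +1; mR−mL=-2403/2626 → turn -1·90°
n=3: pose=(-6,0,E); sL=90/233, sR=90/113; mL=15570/26329, mR=-45/233; mL+mR=45/113 → advance +1; mR−mL=-20655/26329 → turn -1·90°

0 45/82 9/8 549/656 -45/164 -5 0 S
1 90/61 90/169 10350/10309 -45/61 -5 -1 W
2 9/13 45/101 747/1313 -9/26 -6 -1 N
3 90/233 90/113 15570/26329 -45/233 -6 0 E
final -5 0 S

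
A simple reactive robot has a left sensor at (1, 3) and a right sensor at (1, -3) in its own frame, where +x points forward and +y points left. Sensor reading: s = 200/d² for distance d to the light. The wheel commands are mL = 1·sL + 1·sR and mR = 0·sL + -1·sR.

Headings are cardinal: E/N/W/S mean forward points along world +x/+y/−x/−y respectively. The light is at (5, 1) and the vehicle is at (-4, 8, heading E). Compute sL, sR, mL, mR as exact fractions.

left sensor world pos  = (-3, 11); dL² = 164
right sensor world pos = (-3, 5); dR² = 80
sL = 200/164 = 50/41
sR = 200/80 = 5/2
mL = 1·sL + 1·sR = 305/82
mR = 0·sL + -1·sR = -5/2

50/41 5/2 305/82 -5/2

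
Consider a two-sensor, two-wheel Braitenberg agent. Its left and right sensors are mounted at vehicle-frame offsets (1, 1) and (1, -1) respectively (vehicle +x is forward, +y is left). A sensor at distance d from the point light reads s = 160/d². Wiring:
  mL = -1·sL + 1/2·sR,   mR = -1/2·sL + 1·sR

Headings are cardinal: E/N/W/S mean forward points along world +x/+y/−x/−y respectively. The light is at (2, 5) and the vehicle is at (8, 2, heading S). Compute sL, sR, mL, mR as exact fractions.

left sensor world pos  = (9, 1); dL² = 65
right sensor world pos = (7, 1); dR² = 41
sL = 160/65 = 32/13
sR = 160/41 = 160/41
mL = -1·sL + 1/2·sR = -272/533
mR = -1/2·sL + 1·sR = 1424/533

32/13 160/41 -272/533 1424/533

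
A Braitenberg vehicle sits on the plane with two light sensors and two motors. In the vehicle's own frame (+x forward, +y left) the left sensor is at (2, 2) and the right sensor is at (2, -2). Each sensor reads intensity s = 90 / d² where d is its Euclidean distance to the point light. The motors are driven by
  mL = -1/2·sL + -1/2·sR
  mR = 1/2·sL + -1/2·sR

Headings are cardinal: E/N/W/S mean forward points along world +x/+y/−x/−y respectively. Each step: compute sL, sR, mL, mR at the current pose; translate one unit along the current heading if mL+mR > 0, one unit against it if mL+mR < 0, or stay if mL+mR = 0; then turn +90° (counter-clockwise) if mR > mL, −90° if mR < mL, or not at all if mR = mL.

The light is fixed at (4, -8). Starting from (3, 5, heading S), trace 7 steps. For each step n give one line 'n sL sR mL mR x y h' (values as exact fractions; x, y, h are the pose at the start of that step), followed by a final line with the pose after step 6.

n=0: pose=(3,5,S); sL=45/61, sR=9/13; mL=-567/793, mR=18/793; mL+mR=-9/13 → advance -1; mR−mL=45/61 → turn +1·90°
n=1: pose=(3,6,E); sL=90/257, sR=18/29; mL=-3618/7453, mR=-1008/7453; mL+mR=-18/29 → advance -1; mR−mL=90/257 → turn +1·90°
n=2: pose=(2,6,N); sL=45/136, sR=45/128; mL=-1485/4352, mR=-45/4352; mL+mR=-45/128 → advance -1; mR−mL=45/136 → turn +1·90°
n=3: pose=(2,5,W); sL=90/137, sR=90/241; mL=-17010/33017, mR=4680/33017; mL+mR=-90/241 → advance -1; mR−mL=90/137 → turn +1·90°
n=4: pose=(3,5,S); sL=45/61, sR=9/13; mL=-567/793, mR=18/793; mL+mR=-9/13 → advance -1; mR−mL=45/61 → turn +1·90°
n=5: pose=(3,6,E); sL=90/257, sR=18/29; mL=-3618/7453, mR=-1008/7453; mL+mR=-18/29 → advance -1; mR−mL=90/257 → turn +1·90°
n=6: pose=(2,6,N); sL=45/136, sR=45/128; mL=-1485/4352, mR=-45/4352; mL+mR=-45/128 → advance -1; mR−mL=45/136 → turn +1·90°

0 45/61 9/13 -567/793 18/793 3 5 S
1 90/257 18/29 -3618/7453 -1008/7453 3 6 E
2 45/136 45/128 -1485/4352 -45/4352 2 6 N
3 90/137 90/241 -17010/33017 4680/33017 2 5 W
4 45/61 9/13 -567/793 18/793 3 5 S
5 90/257 18/29 -3618/7453 -1008/7453 3 6 E
6 45/136 45/128 -1485/4352 -45/4352 2 6 N
final 2 5 W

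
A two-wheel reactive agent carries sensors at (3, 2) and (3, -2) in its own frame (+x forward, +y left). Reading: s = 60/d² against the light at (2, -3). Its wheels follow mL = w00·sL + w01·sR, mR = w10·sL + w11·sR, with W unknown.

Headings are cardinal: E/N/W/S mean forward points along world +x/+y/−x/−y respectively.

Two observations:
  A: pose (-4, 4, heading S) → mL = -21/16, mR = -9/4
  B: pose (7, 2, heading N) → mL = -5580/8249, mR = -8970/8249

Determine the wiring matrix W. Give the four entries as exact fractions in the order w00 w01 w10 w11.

obs A: pose=(-4,4,S) → sL=15/8, sR=3/4, mL=-21/16, mR=-9/4
obs B: pose=(7,2,N) → sL=60/73, sR=60/113, mL=-5580/8249, mR=-8970/8249
sensor matrix S = [[15/8, 3/4], [60/73, 60/113]]; det S = 6255/16498
solve [mL_A; mL_B] = S·[w00; w01] and [mR_A; mR_B] = S·[w10; w11]:
  w00 = -1/2, w01 = -1/2, w10 = -1, w11 = -1/2

-1/2 -1/2 -1 -1/2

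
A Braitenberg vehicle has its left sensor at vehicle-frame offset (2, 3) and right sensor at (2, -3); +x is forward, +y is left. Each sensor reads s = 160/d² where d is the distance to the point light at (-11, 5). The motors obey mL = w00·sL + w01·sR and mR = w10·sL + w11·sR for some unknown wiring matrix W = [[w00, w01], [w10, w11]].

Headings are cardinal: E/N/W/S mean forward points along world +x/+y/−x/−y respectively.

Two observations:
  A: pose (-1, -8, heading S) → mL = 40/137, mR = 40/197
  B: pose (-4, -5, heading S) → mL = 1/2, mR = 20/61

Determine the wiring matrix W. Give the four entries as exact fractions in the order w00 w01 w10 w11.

0 1/2 1/2 0

obs A: pose=(-1,-8,S) → sL=80/197, sR=80/137, mL=40/137, mR=40/197
obs B: pose=(-4,-5,S) → sL=40/61, sR=1, mL=1/2, mR=20/61
sensor matrix S = [[80/197, 80/137], [40/61, 1]]; det S = 38160/1646329
solve [mL_A; mL_B] = S·[w00; w01] and [mR_A; mR_B] = S·[w10; w11]:
  w00 = 0, w01 = 1/2, w10 = 1/2, w11 = 0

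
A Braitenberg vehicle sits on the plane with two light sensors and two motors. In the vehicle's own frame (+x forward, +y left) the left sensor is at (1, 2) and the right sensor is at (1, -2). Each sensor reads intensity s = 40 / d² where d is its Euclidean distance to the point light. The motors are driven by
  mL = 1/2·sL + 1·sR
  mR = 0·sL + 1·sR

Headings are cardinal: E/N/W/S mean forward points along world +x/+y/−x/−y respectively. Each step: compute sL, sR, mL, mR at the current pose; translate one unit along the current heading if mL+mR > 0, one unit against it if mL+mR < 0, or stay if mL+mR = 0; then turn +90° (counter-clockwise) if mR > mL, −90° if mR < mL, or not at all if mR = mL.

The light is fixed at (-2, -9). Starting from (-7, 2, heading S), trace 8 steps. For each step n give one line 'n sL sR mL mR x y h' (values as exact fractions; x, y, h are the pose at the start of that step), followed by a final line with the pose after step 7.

0 40/109 40/149 7340/16241 40/149 -7 2 S
1 2/5 2/9 19/45 2/9 -7 1 W
2 8/37 40/137 2028/5069 40/137 -8 1 N
3 20/97 20/53 2470/5141 20/53 -8 2 E
4 40/109 40/149 7340/16241 40/149 -7 2 S
5 2/5 2/9 19/45 2/9 -7 1 W
6 8/37 40/137 2028/5069 40/137 -8 1 N
7 20/97 20/53 2470/5141 20/53 -8 2 E
final -7 2 S

n=0: pose=(-7,2,S); sL=40/109, sR=40/149; mL=7340/16241, mR=40/149; mL+mR=11700/16241 → advance +1; mR−mL=-20/109 → turn -1·90°
n=1: pose=(-7,1,W); sL=2/5, sR=2/9; mL=19/45, mR=2/9; mL+mR=29/45 → advance +1; mR−mL=-1/5 → turn -1·90°
n=2: pose=(-8,1,N); sL=8/37, sR=40/137; mL=2028/5069, mR=40/137; mL+mR=3508/5069 → advance +1; mR−mL=-4/37 → turn -1·90°
n=3: pose=(-8,2,E); sL=20/97, sR=20/53; mL=2470/5141, mR=20/53; mL+mR=4410/5141 → advance +1; mR−mL=-10/97 → turn -1·90°
n=4: pose=(-7,2,S); sL=40/109, sR=40/149; mL=7340/16241, mR=40/149; mL+mR=11700/16241 → advance +1; mR−mL=-20/109 → turn -1·90°
n=5: pose=(-7,1,W); sL=2/5, sR=2/9; mL=19/45, mR=2/9; mL+mR=29/45 → advance +1; mR−mL=-1/5 → turn -1·90°
n=6: pose=(-8,1,N); sL=8/37, sR=40/137; mL=2028/5069, mR=40/137; mL+mR=3508/5069 → advance +1; mR−mL=-4/37 → turn -1·90°
n=7: pose=(-8,2,E); sL=20/97, sR=20/53; mL=2470/5141, mR=20/53; mL+mR=4410/5141 → advance +1; mR−mL=-10/97 → turn -1·90°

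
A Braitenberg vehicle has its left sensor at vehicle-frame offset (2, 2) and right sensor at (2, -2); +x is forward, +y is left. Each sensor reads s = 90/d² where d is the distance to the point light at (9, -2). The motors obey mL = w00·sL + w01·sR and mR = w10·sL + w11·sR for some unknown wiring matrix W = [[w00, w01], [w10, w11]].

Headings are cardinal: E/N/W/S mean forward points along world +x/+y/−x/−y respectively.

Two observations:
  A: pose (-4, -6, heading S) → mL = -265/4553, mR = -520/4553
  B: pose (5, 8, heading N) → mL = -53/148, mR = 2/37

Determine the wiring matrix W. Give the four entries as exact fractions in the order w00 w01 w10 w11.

obs A: pose=(-4,-6,S) → sL=90/157, sR=10/29, mL=-265/4553, mR=-520/4553
obs B: pose=(5,8,N) → sL=1/2, sR=45/74, mL=-53/148, mR=2/37
sensor matrix S = [[90/157, 10/29], [1/2, 45/74]]; det S = 29680/168461
solve [mL_A; mL_B] = S·[w00; w01] and [mR_A; mR_B] = S·[w10; w11]:
  w00 = 1/2, w01 = -1, w10 = -1/2, w11 = 1/2

1/2 -1 -1/2 1/2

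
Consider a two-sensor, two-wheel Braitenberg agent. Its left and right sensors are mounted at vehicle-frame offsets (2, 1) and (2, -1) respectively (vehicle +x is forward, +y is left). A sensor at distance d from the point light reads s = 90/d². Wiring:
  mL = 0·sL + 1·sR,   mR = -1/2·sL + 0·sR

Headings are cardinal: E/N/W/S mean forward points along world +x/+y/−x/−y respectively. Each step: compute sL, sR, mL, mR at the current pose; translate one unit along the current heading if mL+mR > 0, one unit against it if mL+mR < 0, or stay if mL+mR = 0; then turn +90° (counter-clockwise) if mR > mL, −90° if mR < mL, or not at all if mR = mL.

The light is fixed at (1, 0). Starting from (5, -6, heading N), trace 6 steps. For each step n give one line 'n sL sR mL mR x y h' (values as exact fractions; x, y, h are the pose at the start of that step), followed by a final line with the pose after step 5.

0 18/5 90/41 90/41 -9/5 5 -6 N
1 45/26 5/4 5/4 -45/52 5 -5 E
2 18/17 18/13 18/13 -9/17 6 -5 S
3 45/29 45/17 45/17 -45/58 6 -6 W
4 18/5 90/41 90/41 -9/5 5 -6 N
5 45/26 5/4 5/4 -45/52 5 -5 E
final 6 -5 S

n=0: pose=(5,-6,N); sL=18/5, sR=90/41; mL=90/41, mR=-9/5; mL+mR=81/205 → advance +1; mR−mL=-819/205 → turn -1·90°
n=1: pose=(5,-5,E); sL=45/26, sR=5/4; mL=5/4, mR=-45/52; mL+mR=5/13 → advance +1; mR−mL=-55/26 → turn -1·90°
n=2: pose=(6,-5,S); sL=18/17, sR=18/13; mL=18/13, mR=-9/17; mL+mR=189/221 → advance +1; mR−mL=-423/221 → turn -1·90°
n=3: pose=(6,-6,W); sL=45/29, sR=45/17; mL=45/17, mR=-45/58; mL+mR=1845/986 → advance +1; mR−mL=-3375/986 → turn -1·90°
n=4: pose=(5,-6,N); sL=18/5, sR=90/41; mL=90/41, mR=-9/5; mL+mR=81/205 → advance +1; mR−mL=-819/205 → turn -1·90°
n=5: pose=(5,-5,E); sL=45/26, sR=5/4; mL=5/4, mR=-45/52; mL+mR=5/13 → advance +1; mR−mL=-55/26 → turn -1·90°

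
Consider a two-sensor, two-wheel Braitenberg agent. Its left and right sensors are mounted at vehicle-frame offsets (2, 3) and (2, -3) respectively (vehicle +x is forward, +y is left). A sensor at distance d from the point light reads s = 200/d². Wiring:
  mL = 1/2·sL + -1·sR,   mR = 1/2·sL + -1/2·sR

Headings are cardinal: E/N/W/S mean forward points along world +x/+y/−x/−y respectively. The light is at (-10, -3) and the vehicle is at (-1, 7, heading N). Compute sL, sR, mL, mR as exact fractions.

left sensor world pos  = (-4, 9); dL² = 180
right sensor world pos = (2, 9); dR² = 288
sL = 200/180 = 10/9
sR = 200/288 = 25/36
mL = 1/2·sL + -1·sR = -5/36
mR = 1/2·sL + -1/2·sR = 5/24

10/9 25/36 -5/36 5/24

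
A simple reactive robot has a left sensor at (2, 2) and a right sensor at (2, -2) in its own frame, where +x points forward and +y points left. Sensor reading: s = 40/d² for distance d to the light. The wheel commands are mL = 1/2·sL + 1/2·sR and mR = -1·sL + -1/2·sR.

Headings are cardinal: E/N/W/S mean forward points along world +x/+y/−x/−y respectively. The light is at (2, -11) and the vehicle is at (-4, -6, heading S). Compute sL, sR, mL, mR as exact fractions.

left sensor world pos  = (-2, -8); dL² = 25
right sensor world pos = (-6, -8); dR² = 73
sL = 40/25 = 8/5
sR = 40/73 = 40/73
mL = 1/2·sL + 1/2·sR = 392/365
mR = -1·sL + -1/2·sR = -684/365

8/5 40/73 392/365 -684/365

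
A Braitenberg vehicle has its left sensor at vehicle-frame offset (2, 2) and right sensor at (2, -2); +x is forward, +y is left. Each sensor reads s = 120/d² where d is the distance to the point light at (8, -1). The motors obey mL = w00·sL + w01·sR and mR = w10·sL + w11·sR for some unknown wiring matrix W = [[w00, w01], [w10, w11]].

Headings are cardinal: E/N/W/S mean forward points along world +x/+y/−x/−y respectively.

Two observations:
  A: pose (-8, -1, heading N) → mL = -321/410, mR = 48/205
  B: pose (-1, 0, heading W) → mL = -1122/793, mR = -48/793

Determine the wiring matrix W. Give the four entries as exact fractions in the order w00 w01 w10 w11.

-1/2 -1 -1 1

obs A: pose=(-8,-1,N) → sL=15/41, sR=3/5, mL=-321/410, mR=48/205
obs B: pose=(-1,0,W) → sL=60/61, sR=12/13, mL=-1122/793, mR=-48/793
sensor matrix S = [[15/41, 3/5], [60/61, 12/13]]; det S = -8208/32513
solve [mL_A; mL_B] = S·[w00; w01] and [mR_A; mR_B] = S·[w10; w11]:
  w00 = -1/2, w01 = -1, w10 = -1, w11 = 1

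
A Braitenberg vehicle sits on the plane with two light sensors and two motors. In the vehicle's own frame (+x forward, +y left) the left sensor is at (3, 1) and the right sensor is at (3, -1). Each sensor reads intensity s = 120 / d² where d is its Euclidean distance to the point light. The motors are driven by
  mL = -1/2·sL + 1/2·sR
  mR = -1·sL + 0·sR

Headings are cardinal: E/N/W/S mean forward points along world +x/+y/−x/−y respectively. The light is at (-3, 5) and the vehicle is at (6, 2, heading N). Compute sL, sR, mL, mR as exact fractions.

15/8 6/5 -27/80 -15/8

left sensor world pos  = (5, 5); dL² = 64
right sensor world pos = (7, 5); dR² = 100
sL = 120/64 = 15/8
sR = 120/100 = 6/5
mL = -1/2·sL + 1/2·sR = -27/80
mR = -1·sL + 0·sR = -15/8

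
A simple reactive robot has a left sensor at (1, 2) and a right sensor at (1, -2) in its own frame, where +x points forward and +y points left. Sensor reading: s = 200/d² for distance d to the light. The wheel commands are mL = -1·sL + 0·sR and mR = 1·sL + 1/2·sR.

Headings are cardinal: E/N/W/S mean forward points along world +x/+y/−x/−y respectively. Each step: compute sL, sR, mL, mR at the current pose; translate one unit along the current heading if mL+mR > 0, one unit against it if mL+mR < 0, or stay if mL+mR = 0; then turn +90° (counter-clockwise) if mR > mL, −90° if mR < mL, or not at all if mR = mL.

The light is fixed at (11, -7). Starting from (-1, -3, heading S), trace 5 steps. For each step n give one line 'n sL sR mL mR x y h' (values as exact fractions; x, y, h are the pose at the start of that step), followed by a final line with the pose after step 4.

n=0: pose=(-1,-3,S); sL=200/109, sR=40/41; mL=-200/109, mR=10380/4469; mL+mR=20/41 → advance +1; mR−mL=18580/4469 → turn +1·90°
n=1: pose=(-1,-4,E); sL=100/73, sR=100/61; mL=-100/73, mR=9750/4453; mL+mR=50/61 → advance +1; mR−mL=15850/4453 → turn +1·90°
n=2: pose=(0,-4,N); sL=40/37, sR=200/97; mL=-40/37, mR=7580/3589; mL+mR=100/97 → advance +1; mR−mL=11460/3589 → turn +1·90°
n=3: pose=(0,-3,W); sL=50/37, sR=10/9; mL=-50/37, mR=635/333; mL+mR=5/9 → advance +1; mR−mL=1085/333 → turn +1·90°
n=4: pose=(-1,-3,S); sL=200/109, sR=40/41; mL=-200/109, mR=10380/4469; mL+mR=20/41 → advance +1; mR−mL=18580/4469 → turn +1·90°

0 200/109 40/41 -200/109 10380/4469 -1 -3 S
1 100/73 100/61 -100/73 9750/4453 -1 -4 E
2 40/37 200/97 -40/37 7580/3589 0 -4 N
3 50/37 10/9 -50/37 635/333 0 -3 W
4 200/109 40/41 -200/109 10380/4469 -1 -3 S
final -1 -4 E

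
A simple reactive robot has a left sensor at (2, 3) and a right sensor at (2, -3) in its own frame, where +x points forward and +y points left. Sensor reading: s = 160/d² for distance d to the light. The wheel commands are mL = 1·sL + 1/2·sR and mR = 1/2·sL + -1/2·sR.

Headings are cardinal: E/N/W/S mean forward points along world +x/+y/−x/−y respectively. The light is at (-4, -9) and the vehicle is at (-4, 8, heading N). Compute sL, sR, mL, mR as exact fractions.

left sensor world pos  = (-7, 10); dL² = 370
right sensor world pos = (-1, 10); dR² = 370
sL = 160/370 = 16/37
sR = 160/370 = 16/37
mL = 1·sL + 1/2·sR = 24/37
mR = 1/2·sL + -1/2·sR = 0

16/37 16/37 24/37 0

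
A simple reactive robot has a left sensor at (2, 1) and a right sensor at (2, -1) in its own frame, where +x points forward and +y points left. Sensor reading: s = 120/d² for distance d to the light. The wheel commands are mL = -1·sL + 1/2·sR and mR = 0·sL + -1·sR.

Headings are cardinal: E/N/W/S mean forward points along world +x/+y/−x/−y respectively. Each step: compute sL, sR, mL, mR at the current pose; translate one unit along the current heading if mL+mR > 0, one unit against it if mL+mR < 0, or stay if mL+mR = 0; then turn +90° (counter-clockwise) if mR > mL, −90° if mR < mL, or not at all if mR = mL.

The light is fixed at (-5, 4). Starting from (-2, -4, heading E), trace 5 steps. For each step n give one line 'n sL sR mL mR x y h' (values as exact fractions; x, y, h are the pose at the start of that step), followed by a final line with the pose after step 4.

0 60/37 60/53 -2070/1961 -60/53 -2 -4 E
1 120/109 120/101 -5580/11009 -120/101 -3 -4 S
2 15/8 10/3 -5/24 -10/3 -3 -3 W
3 120/29 120/41 -3180/1189 -120/41 -2 -3 N
4 60/37 60/53 -2070/1961 -60/53 -2 -4 E
final -3 -4 S

n=0: pose=(-2,-4,E); sL=60/37, sR=60/53; mL=-2070/1961, mR=-60/53; mL+mR=-4290/1961 → advance -1; mR−mL=-150/1961 → turn -1·90°
n=1: pose=(-3,-4,S); sL=120/109, sR=120/101; mL=-5580/11009, mR=-120/101; mL+mR=-18660/11009 → advance -1; mR−mL=-7500/11009 → turn -1·90°
n=2: pose=(-3,-3,W); sL=15/8, sR=10/3; mL=-5/24, mR=-10/3; mL+mR=-85/24 → advance -1; mR−mL=-25/8 → turn -1·90°
n=3: pose=(-2,-3,N); sL=120/29, sR=120/41; mL=-3180/1189, mR=-120/41; mL+mR=-6660/1189 → advance -1; mR−mL=-300/1189 → turn -1·90°
n=4: pose=(-2,-4,E); sL=60/37, sR=60/53; mL=-2070/1961, mR=-60/53; mL+mR=-4290/1961 → advance -1; mR−mL=-150/1961 → turn -1·90°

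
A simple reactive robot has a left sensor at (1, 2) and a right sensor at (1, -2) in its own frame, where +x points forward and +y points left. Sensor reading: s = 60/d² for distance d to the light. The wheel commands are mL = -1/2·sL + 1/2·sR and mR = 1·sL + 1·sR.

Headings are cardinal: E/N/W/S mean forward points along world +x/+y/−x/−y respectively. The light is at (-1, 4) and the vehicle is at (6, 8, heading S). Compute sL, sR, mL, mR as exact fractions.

left sensor world pos  = (8, 7); dL² = 90
right sensor world pos = (4, 7); dR² = 34
sL = 60/90 = 2/3
sR = 60/34 = 30/17
mL = -1/2·sL + 1/2·sR = 28/51
mR = 1·sL + 1·sR = 124/51

2/3 30/17 28/51 124/51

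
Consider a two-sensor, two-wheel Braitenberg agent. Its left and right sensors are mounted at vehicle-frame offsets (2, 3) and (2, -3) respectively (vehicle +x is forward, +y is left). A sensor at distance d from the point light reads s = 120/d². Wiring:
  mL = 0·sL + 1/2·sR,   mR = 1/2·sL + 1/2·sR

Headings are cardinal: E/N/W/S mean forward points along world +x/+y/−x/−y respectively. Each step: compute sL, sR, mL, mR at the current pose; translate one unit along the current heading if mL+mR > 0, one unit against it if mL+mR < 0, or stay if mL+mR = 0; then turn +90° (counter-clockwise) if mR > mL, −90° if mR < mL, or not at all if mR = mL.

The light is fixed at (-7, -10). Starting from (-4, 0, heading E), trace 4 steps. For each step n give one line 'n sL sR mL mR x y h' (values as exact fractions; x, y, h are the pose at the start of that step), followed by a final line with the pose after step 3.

n=0: pose=(-4,0,E); sL=60/97, sR=60/37; mL=30/37, mR=4020/3589; mL+mR=6930/3589 → advance +1; mR−mL=30/97 → turn +1·90°
n=1: pose=(-3,0,N); sL=24/29, sR=120/193; mL=60/193, mR=4056/5597; mL+mR=5796/5597 → advance +1; mR−mL=12/29 → turn +1·90°
n=2: pose=(-3,1,W); sL=30/17, sR=3/5; mL=3/10, mR=201/170; mL+mR=126/85 → advance +1; mR−mL=15/17 → turn +1·90°
n=3: pose=(-4,1,S); sL=40/39, sR=40/27; mL=20/27, mR=440/351; mL+mR=700/351 → advance +1; mR−mL=20/39 → turn +1·90°

0 60/97 60/37 30/37 4020/3589 -4 0 E
1 24/29 120/193 60/193 4056/5597 -3 0 N
2 30/17 3/5 3/10 201/170 -3 1 W
3 40/39 40/27 20/27 440/351 -4 1 S
final -4 0 E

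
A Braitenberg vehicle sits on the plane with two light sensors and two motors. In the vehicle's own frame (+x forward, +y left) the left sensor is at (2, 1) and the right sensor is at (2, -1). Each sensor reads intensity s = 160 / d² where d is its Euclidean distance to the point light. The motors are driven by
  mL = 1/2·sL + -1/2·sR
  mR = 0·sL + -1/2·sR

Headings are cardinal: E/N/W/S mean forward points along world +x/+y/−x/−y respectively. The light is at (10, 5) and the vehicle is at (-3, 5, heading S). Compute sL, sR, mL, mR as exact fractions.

left sensor world pos  = (-2, 3); dL² = 148
right sensor world pos = (-4, 3); dR² = 200
sL = 160/148 = 40/37
sR = 160/200 = 4/5
mL = 1/2·sL + -1/2·sR = 26/185
mR = 0·sL + -1/2·sR = -2/5

40/37 4/5 26/185 -2/5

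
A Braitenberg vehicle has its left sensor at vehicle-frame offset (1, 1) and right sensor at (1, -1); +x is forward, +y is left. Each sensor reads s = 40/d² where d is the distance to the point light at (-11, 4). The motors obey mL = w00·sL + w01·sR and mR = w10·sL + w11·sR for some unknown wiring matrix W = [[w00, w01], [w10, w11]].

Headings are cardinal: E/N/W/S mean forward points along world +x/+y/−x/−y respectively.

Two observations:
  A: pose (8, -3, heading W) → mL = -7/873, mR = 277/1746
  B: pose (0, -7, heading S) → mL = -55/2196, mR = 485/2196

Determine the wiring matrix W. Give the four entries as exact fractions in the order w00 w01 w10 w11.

obs A: pose=(8,-3,W) → sL=10/97, sR=1/9, mL=-7/873, mR=277/1746
obs B: pose=(0,-7,S) → sL=5/36, sR=10/61, mL=-55/2196, mR=485/2196
sensor matrix S = [[10/97, 1/9], [5/36, 10/61]]; det S = 2815/1917108
solve [mL_A; mL_B] = S·[w00; w01] and [mR_A; mR_B] = S·[w10; w11]:
  w00 = 1, w01 = -1, w10 = 1, w11 = 1/2

1 -1 1 1/2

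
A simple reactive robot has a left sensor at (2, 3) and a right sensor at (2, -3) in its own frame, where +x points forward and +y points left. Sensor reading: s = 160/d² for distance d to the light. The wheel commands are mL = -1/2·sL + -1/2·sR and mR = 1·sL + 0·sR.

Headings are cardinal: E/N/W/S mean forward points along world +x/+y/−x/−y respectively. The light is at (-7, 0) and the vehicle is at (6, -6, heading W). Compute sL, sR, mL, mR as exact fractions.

left sensor world pos  = (4, -9); dL² = 202
right sensor world pos = (4, -3); dR² = 130
sL = 160/202 = 80/101
sR = 160/130 = 16/13
mL = -1/2·sL + -1/2·sR = -1328/1313
mR = 1·sL + 0·sR = 80/101

80/101 16/13 -1328/1313 80/101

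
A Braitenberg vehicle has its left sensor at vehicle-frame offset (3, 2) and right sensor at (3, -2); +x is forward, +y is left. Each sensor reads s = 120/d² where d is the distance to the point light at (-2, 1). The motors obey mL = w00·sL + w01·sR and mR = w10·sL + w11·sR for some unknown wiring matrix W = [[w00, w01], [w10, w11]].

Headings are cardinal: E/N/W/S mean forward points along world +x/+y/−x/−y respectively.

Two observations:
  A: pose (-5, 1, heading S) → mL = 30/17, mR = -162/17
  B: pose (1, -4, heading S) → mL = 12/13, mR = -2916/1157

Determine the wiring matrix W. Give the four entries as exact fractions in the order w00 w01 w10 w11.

obs A: pose=(-5,1,S) → sL=12, sR=60/17, mL=30/17, mR=-162/17
obs B: pose=(1,-4,S) → sL=120/89, sR=24/13, mL=12/13, mR=-2916/1157
sensor matrix S = [[12, 60/17], [120/89, 24/13]]; det S = 342144/19669
solve [mL_A; mL_B] = S·[w00; w01] and [mR_A; mR_B] = S·[w10; w11]:
  w00 = 0, w01 = 1/2, w10 = -1/2, w11 = -1

0 1/2 -1/2 -1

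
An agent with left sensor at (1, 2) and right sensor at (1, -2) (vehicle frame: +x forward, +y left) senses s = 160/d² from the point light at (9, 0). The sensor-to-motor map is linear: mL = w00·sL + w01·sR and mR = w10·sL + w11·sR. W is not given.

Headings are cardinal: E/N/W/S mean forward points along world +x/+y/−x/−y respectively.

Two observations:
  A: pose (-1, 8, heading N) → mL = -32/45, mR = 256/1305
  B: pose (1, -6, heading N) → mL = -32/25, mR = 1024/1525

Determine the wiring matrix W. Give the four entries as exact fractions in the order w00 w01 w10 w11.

obs A: pose=(-1,8,N) → sL=32/45, sR=32/29, mL=-32/45, mR=256/1305
obs B: pose=(1,-6,N) → sL=32/25, sR=160/61, mL=-32/25, mR=1024/1525
sensor matrix S = [[32/45, 32/29], [32/25, 160/61]]; det S = 180224/398025
solve [mL_A; mL_B] = S·[w00; w01] and [mR_A; mR_B] = S·[w10; w11]:
  w00 = -1, w01 = 0, w10 = -1/2, w11 = 1/2

-1 0 -1/2 1/2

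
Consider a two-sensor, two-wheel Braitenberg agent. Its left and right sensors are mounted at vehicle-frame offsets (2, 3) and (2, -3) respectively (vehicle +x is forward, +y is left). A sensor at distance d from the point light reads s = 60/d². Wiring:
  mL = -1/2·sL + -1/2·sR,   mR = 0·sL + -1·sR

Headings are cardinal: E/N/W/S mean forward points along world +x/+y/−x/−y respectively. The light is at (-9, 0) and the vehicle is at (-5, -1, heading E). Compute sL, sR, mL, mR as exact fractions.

left sensor world pos  = (-3, 2); dL² = 40
right sensor world pos = (-3, -4); dR² = 52
sL = 60/40 = 3/2
sR = 60/52 = 15/13
mL = -1/2·sL + -1/2·sR = -69/52
mR = 0·sL + -1·sR = -15/13

3/2 15/13 -69/52 -15/13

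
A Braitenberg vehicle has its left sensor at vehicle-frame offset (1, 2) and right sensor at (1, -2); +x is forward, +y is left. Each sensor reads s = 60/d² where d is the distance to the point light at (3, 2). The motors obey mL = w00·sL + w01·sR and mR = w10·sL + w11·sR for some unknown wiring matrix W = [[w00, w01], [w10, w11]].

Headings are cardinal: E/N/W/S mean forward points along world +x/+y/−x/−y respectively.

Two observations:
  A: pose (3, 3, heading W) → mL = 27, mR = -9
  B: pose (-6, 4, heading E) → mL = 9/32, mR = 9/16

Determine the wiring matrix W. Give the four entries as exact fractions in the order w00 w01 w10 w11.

obs A: pose=(3,3,W) → sL=30, sR=6, mL=27, mR=-9
obs B: pose=(-6,4,E) → sL=3/4, sR=15/16, mL=9/32, mR=9/16
sensor matrix S = [[30, 6], [3/4, 15/16]]; det S = 189/8
solve [mL_A; mL_B] = S·[w00; w01] and [mR_A; mR_B] = S·[w10; w11]:
  w00 = 1, w01 = -1/2, w10 = -1/2, w11 = 1

1 -1/2 -1/2 1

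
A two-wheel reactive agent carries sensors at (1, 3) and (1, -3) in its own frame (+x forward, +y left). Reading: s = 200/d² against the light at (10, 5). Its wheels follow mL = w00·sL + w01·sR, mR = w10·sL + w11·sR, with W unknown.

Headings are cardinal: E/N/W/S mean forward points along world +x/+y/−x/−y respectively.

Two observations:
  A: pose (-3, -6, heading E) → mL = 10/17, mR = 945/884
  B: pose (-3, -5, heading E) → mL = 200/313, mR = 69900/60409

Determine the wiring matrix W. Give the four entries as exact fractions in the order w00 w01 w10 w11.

0 1 1/2 1

obs A: pose=(-3,-6,E) → sL=25/26, sR=10/17, mL=10/17, mR=945/884
obs B: pose=(-3,-5,E) → sL=200/193, sR=200/313, mL=200/313, mR=69900/60409
sensor matrix S = [[25/26, 10/17], [200/193, 200/313]]; det S = 64500/13350389
solve [mL_A; mL_B] = S·[w00; w01] and [mR_A; mR_B] = S·[w10; w11]:
  w00 = 0, w01 = 1, w10 = 1/2, w11 = 1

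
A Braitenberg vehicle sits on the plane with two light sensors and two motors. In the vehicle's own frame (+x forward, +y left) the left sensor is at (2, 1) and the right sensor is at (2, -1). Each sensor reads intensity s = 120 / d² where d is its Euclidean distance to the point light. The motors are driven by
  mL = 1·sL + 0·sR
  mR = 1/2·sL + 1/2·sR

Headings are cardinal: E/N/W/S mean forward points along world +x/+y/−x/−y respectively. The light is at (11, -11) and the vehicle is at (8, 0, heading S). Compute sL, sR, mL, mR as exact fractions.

24/17 120/97 24/17 2184/1649

left sensor world pos  = (9, -2); dL² = 85
right sensor world pos = (7, -2); dR² = 97
sL = 120/85 = 24/17
sR = 120/97 = 120/97
mL = 1·sL + 0·sR = 24/17
mR = 1/2·sL + 1/2·sR = 2184/1649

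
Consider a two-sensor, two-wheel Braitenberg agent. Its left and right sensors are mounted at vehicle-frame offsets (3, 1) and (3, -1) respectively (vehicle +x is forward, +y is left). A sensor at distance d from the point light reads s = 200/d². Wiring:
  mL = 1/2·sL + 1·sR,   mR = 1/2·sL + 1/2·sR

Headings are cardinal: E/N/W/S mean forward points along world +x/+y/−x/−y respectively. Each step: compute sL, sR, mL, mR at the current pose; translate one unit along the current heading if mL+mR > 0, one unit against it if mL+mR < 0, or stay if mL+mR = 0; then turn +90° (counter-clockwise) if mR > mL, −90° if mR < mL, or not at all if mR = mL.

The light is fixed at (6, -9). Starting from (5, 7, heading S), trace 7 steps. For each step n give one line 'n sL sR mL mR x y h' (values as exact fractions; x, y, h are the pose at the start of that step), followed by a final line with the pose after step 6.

0 200/169 200/173 51100/29237 34200/29237 5 7 S
1 50/53 25/34 2175/1802 3025/3604 5 6 W
2 200/333 8/13 3964/4329 2632/4329 4 6 N
3 20/29 100/113 4030/3277 2580/3277 4 7 E
4 200/169 200/173 51100/29237 34200/29237 5 7 S
5 50/53 25/34 2175/1802 3025/3604 5 6 W
6 200/333 8/13 3964/4329 2632/4329 4 6 N
final 4 7 E

n=0: pose=(5,7,S); sL=200/169, sR=200/173; mL=51100/29237, mR=34200/29237; mL+mR=85300/29237 → advance +1; mR−mL=-100/173 → turn -1·90°
n=1: pose=(5,6,W); sL=50/53, sR=25/34; mL=2175/1802, mR=3025/3604; mL+mR=7375/3604 → advance +1; mR−mL=-25/68 → turn -1·90°
n=2: pose=(4,6,N); sL=200/333, sR=8/13; mL=3964/4329, mR=2632/4329; mL+mR=6596/4329 → advance +1; mR−mL=-4/13 → turn -1·90°
n=3: pose=(4,7,E); sL=20/29, sR=100/113; mL=4030/3277, mR=2580/3277; mL+mR=6610/3277 → advance +1; mR−mL=-50/113 → turn -1·90°
n=4: pose=(5,7,S); sL=200/169, sR=200/173; mL=51100/29237, mR=34200/29237; mL+mR=85300/29237 → advance +1; mR−mL=-100/173 → turn -1·90°
n=5: pose=(5,6,W); sL=50/53, sR=25/34; mL=2175/1802, mR=3025/3604; mL+mR=7375/3604 → advance +1; mR−mL=-25/68 → turn -1·90°
n=6: pose=(4,6,N); sL=200/333, sR=8/13; mL=3964/4329, mR=2632/4329; mL+mR=6596/4329 → advance +1; mR−mL=-4/13 → turn -1·90°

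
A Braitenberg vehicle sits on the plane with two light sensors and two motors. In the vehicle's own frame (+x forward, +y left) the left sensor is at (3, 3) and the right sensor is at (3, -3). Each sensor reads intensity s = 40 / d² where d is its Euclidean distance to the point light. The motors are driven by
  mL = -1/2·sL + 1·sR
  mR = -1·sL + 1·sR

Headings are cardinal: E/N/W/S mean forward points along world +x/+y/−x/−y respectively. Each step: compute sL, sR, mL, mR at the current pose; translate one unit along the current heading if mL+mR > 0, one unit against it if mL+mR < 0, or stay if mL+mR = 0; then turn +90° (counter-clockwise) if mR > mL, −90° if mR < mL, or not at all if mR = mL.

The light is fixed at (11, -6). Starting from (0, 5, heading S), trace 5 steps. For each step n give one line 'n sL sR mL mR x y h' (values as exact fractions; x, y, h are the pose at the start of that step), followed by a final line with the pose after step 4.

n=0: pose=(0,5,S); sL=5/16, sR=2/13; mL=-1/416, mR=-33/208; mL+mR=-67/416 → advance -1; mR−mL=-5/32 → turn -1·90°
n=1: pose=(0,6,W); sL=40/277, sR=40/421; mL=2660/116617, mR=-5760/116617; mL+mR=-3100/116617 → advance -1; mR−mL=-20/277 → turn -1·90°
n=2: pose=(1,6,N); sL=20/197, sR=20/137; mL=2570/26989, mR=1200/26989; mL+mR=3770/26989 → advance +1; mR−mL=-10/197 → turn -1·90°
n=3: pose=(1,7,E); sL=8/61, sR=40/149; mL=1844/9089, mR=1248/9089; mL+mR=3092/9089 → advance +1; mR−mL=-4/61 → turn -1·90°
n=4: pose=(2,7,S); sL=5/17, sR=10/61; mL=35/2074, mR=-135/1037; mL+mR=-235/2074 → advance -1; mR−mL=-5/34 → turn -1·90°

0 5/16 2/13 -1/416 -33/208 0 5 S
1 40/277 40/421 2660/116617 -5760/116617 0 6 W
2 20/197 20/137 2570/26989 1200/26989 1 6 N
3 8/61 40/149 1844/9089 1248/9089 1 7 E
4 5/17 10/61 35/2074 -135/1037 2 7 S
final 2 8 W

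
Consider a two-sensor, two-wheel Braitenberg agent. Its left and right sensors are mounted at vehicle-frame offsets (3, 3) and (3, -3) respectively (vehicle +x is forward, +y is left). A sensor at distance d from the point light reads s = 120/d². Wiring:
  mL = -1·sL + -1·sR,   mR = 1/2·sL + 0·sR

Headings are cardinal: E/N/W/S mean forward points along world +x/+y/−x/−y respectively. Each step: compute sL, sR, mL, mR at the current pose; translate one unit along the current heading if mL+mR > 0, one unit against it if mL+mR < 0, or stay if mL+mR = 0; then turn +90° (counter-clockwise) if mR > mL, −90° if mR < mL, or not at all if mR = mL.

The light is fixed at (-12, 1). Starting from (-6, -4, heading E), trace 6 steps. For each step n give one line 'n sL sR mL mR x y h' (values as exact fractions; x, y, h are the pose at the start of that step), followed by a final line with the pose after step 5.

n=0: pose=(-6,-4,E); sL=24/17, sR=24/29; mL=-1104/493, mR=12/17; mL+mR=-756/493 → advance -1; mR−mL=1452/493 → turn +1·90°
n=1: pose=(-7,-4,N); sL=15, sR=30/17; mL=-285/17, mR=15/2; mL+mR=-315/34 → advance -1; mR−mL=825/34 → turn +1·90°
n=2: pose=(-7,-5,W); sL=24/17, sR=120/13; mL=-2352/221, mR=12/17; mL+mR=-2196/221 → advance -1; mR−mL=2508/221 → turn +1·90°
n=3: pose=(-6,-5,S); sL=20/27, sR=4/3; mL=-56/27, mR=10/27; mL+mR=-46/27 → advance -1; mR−mL=22/9 → turn +1·90°
n=4: pose=(-6,-4,E); sL=24/17, sR=24/29; mL=-1104/493, mR=12/17; mL+mR=-756/493 → advance -1; mR−mL=1452/493 → turn +1·90°
n=5: pose=(-7,-4,N); sL=15, sR=30/17; mL=-285/17, mR=15/2; mL+mR=-315/34 → advance -1; mR−mL=825/34 → turn +1·90°

0 24/17 24/29 -1104/493 12/17 -6 -4 E
1 15 30/17 -285/17 15/2 -7 -4 N
2 24/17 120/13 -2352/221 12/17 -7 -5 W
3 20/27 4/3 -56/27 10/27 -6 -5 S
4 24/17 24/29 -1104/493 12/17 -6 -4 E
5 15 30/17 -285/17 15/2 -7 -4 N
final -7 -5 W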